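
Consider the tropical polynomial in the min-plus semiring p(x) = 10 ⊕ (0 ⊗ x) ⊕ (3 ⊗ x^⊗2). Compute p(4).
p(4) = 4

A tropical monomial a ⊗ x^⊗i evaluates to a + i · x. Evaluating each term at x = 4:
  Term 0 contributes 10 + 0 · 4 = 10
  Term 1 contributes 0 + 1 · 4 = 4
  Term 2 contributes 3 + 2 · 4 = 11
p(4) = ⊕ of these = min[10, 4, 11] = 4.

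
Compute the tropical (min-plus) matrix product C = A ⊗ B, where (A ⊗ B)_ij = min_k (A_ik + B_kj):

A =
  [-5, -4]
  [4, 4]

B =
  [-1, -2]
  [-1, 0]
A ⊗ B =
  [-6, -7]
  [3, 2]

Apply the min-plus product entry-by-entry:
  C[0][0] = min over k of (A[0][0] + B[0][0] = -5 + -1 = -6, A[0][1] + B[1][0] = -4 + -1 = -5) = -6 (attained at k = 0)
  C[0][1] = min over k of (A[0][0] + B[0][1] = -5 + -2 = -7, A[0][1] + B[1][1] = -4 + 0 = -4) = -7 (attained at k = 0)
  C[1][0] = min over k of (A[1][0] + B[0][0] = 4 + -1 = 3, A[1][1] + B[1][0] = 4 + -1 = 3) = 3 (attained at k = 0)
  C[1][1] = min over k of (A[1][0] + B[0][1] = 4 + -2 = 2, A[1][1] + B[1][1] = 4 + 0 = 4) = 2 (attained at k = 0)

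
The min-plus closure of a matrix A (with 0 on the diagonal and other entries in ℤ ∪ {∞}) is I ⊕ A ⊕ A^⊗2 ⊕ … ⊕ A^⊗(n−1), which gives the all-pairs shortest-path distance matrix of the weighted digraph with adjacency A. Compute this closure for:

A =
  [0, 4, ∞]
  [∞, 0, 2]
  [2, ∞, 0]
Closure =
  [0, 4, 6]
  [4, 0, 2]
  [2, 6, 0]

This is the Floyd-Warshall all-pairs shortest-path computation. For each intermediate vertex k = 0, 1, …, 2, update dist[i][j] ← min(dist[i][j], dist[i][k] + dist[k][j]). The final matrix gives, for each (i, j), the minimum total weight of any directed path from i to j (possibly empty when i = j).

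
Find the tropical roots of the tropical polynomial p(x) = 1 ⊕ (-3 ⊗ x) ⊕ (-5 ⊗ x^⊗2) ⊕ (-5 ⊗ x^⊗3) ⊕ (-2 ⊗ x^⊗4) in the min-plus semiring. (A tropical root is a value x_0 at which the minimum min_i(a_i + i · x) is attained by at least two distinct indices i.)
Roots: {-3, 0, 2, 4}

Each tropical root is a break point of the lower envelope of the lines y = a_i + i · x (there are 5 lines, with slopes 0, 1, ..., 4). Only the lines that attain the minimum somewhere contribute to roots; other lines are dominated. Here the surviving (envelope) indices are i = 4, i = 3, i = 2, i = 1, i = 0.
Intersections between consecutive envelope lines give the roots: for adjacent envelope indices i < j the intersection is x = (a_i − a_j) / (j − i). Reading off the sorted break points: {-3, 0, 2, 4}.
Verification: at each break x_0, at least two indices attain the minimum of min_i(a_i + i · x_0).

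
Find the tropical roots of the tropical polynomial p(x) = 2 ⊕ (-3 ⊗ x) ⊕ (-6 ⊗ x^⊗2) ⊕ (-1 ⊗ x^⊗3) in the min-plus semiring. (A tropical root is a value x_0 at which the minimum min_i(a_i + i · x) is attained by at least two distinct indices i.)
Roots: {-5, 3, 5}

Each tropical root is a break point of the lower envelope of the lines y = a_i + i · x (there are 4 lines, with slopes 0, 1, ..., 3). Only the lines that attain the minimum somewhere contribute to roots; other lines are dominated. Here the surviving (envelope) indices are i = 3, i = 2, i = 1, i = 0.
Intersections between consecutive envelope lines give the roots: for adjacent envelope indices i < j the intersection is x = (a_i − a_j) / (j − i). Reading off the sorted break points: {-5, 3, 5}.
Verification: at each break x_0, at least two indices attain the minimum of min_i(a_i + i · x_0).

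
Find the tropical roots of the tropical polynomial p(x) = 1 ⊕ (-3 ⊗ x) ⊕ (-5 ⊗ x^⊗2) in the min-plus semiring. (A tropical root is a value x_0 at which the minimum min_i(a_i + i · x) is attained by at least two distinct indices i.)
Roots: {2, 4}

Each tropical root is a break point of the lower envelope of the lines y = a_i + i · x (there are 3 lines, with slopes 0, 1, ..., 2). Only the lines that attain the minimum somewhere contribute to roots; other lines are dominated. Here the surviving (envelope) indices are i = 2, i = 1, i = 0.
Intersections between consecutive envelope lines give the roots: for adjacent envelope indices i < j the intersection is x = (a_i − a_j) / (j − i). Reading off the sorted break points: {2, 4}.
Verification: at each break x_0, at least two indices attain the minimum of min_i(a_i + i · x_0).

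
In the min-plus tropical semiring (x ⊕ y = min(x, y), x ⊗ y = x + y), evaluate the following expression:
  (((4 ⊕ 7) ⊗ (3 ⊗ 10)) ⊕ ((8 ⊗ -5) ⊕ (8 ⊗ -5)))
(((4 ⊕ 7) ⊗ (3 ⊗ 10)) ⊕ ((8 ⊗ -5) ⊕ (8 ⊗ -5))) = 3

Expand innermost to outermost. Recall ⊕ takes the minimum of its arguments and ⊗ takes their sum. Working out the expression (((4 ⊕ 7) ⊗ (3 ⊗ 10)) ⊕ ((8 ⊗ -5) ⊕ (8 ⊗ -5))) gives 3.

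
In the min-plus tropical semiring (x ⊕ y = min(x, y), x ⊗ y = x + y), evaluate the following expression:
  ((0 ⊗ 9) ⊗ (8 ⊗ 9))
((0 ⊗ 9) ⊗ (8 ⊗ 9)) = 26

Expand innermost to outermost. Recall ⊕ takes the minimum of its arguments and ⊗ takes their sum. Working out the expression ((0 ⊗ 9) ⊗ (8 ⊗ 9)) gives 26.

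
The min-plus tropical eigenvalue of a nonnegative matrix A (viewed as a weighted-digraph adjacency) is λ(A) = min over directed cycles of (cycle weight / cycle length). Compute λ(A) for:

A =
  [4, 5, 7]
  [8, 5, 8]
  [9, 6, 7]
λ(A) = 4

Enumerate directed cycles and compute their means (weight / length). Sample:
  cycle 0 → 0: weight = 4, length = 1, mean = 4/1 ≈ 4.000
  cycle 1 → 1: weight = 5, length = 1, mean = 5/1 ≈ 5.000
  cycle 2 → 2: weight = 7, length = 1, mean = 7/1 ≈ 7.000
  cycle 0 → 1 → 0: weight = 13, length = 2, mean = 13/2 ≈ 6.500
  cycle 0 → 2 → 0: weight = 16, length = 2, mean = 16/2 ≈ 8.000
  cycle 1 → 0 → 1: weight = 13, length = 2, mean = 13/2 ≈ 6.500
Minimum mean = 4.000, attained e.g. along the cycle 0 → 0 with weight 4 and length 1. So λ(A) = 4/1 = 4.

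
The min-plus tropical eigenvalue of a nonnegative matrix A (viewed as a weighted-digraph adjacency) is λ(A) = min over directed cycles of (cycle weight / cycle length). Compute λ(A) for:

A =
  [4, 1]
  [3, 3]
λ(A) = 2

Enumerate directed cycles and compute their means (weight / length). Sample:
  cycle 0 → 0: weight = 4, length = 1, mean = 4/1 ≈ 4.000
  cycle 1 → 1: weight = 3, length = 1, mean = 3/1 ≈ 3.000
  cycle 0 → 1 → 0: weight = 4, length = 2, mean = 4/2 ≈ 2.000
  cycle 1 → 0 → 1: weight = 4, length = 2, mean = 4/2 ≈ 2.000
Minimum mean = 2.000, attained e.g. along the cycle 0 → 1 → 0 with weight 4 and length 2. So λ(A) = 4/2 = 2.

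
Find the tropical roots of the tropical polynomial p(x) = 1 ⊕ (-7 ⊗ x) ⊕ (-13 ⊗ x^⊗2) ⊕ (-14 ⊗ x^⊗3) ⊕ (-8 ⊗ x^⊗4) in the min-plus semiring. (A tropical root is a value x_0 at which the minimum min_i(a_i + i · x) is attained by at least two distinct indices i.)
Roots: {-6, 1, 6, 8}

Each tropical root is a break point of the lower envelope of the lines y = a_i + i · x (there are 5 lines, with slopes 0, 1, ..., 4). Only the lines that attain the minimum somewhere contribute to roots; other lines are dominated. Here the surviving (envelope) indices are i = 4, i = 3, i = 2, i = 1, i = 0.
Intersections between consecutive envelope lines give the roots: for adjacent envelope indices i < j the intersection is x = (a_i − a_j) / (j − i). Reading off the sorted break points: {-6, 1, 6, 8}.
Verification: at each break x_0, at least two indices attain the minimum of min_i(a_i + i · x_0).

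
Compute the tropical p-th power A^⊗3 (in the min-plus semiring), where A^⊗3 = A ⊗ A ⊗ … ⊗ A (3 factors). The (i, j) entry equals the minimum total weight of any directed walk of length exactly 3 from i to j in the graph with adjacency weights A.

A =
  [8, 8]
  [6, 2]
A^⊗3 =
  [16, 12]
  [10, 6]

Each entry (A^⊗3)_ij equals the minimum over all length-3 walks i = v_0 → v_1 → … → v_3 = j of Σ_t A[v_t][v_{t+1}]. For example, for (i, j) = (0, 1) we minimise over 4 possible intermediate vertex sequences; the minimum is 12, attained along the walk 0 → 1 → 1 → 1.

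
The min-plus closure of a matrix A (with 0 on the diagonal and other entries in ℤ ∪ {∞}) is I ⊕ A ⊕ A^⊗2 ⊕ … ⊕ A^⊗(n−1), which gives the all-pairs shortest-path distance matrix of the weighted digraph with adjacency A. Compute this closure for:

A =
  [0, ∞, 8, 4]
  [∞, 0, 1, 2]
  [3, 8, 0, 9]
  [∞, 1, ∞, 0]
Closure =
  [0, 5, 6, 4]
  [4, 0, 1, 2]
  [3, 8, 0, 7]
  [5, 1, 2, 0]

This is the Floyd-Warshall all-pairs shortest-path computation. For each intermediate vertex k = 0, 1, …, 3, update dist[i][j] ← min(dist[i][j], dist[i][k] + dist[k][j]). The final matrix gives, for each (i, j), the minimum total weight of any directed path from i to j (possibly empty when i = j).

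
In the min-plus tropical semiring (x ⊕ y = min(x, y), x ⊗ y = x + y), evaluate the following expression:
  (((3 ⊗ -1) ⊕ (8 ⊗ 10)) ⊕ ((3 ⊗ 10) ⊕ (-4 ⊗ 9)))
(((3 ⊗ -1) ⊕ (8 ⊗ 10)) ⊕ ((3 ⊗ 10) ⊕ (-4 ⊗ 9))) = 2

Expand innermost to outermost. Recall ⊕ takes the minimum of its arguments and ⊗ takes their sum. Working out the expression (((3 ⊗ -1) ⊕ (8 ⊗ 10)) ⊕ ((3 ⊗ 10) ⊕ (-4 ⊗ 9))) gives 2.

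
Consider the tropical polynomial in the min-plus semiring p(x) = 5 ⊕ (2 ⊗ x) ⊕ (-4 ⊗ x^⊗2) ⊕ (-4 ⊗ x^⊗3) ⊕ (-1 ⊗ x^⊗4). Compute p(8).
p(8) = 5

A tropical monomial a ⊗ x^⊗i evaluates to a + i · x. Evaluating each term at x = 8:
  Term 0 contributes 5 + 0 · 8 = 5
  Term 1 contributes 2 + 1 · 8 = 10
  Term 2 contributes -4 + 2 · 8 = 12
  Term 3 contributes -4 + 3 · 8 = 20
  Term 4 contributes -1 + 4 · 8 = 31
p(8) = ⊕ of these = min[5, 10, 12, 20, 31] = 5.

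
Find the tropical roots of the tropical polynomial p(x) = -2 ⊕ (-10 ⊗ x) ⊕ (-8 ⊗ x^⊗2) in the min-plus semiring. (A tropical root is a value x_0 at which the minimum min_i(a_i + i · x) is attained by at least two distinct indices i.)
Roots: {-2, 8}

Each tropical root is a break point of the lower envelope of the lines y = a_i + i · x (there are 3 lines, with slopes 0, 1, ..., 2). Only the lines that attain the minimum somewhere contribute to roots; other lines are dominated. Here the surviving (envelope) indices are i = 2, i = 1, i = 0.
Intersections between consecutive envelope lines give the roots: for adjacent envelope indices i < j the intersection is x = (a_i − a_j) / (j − i). Reading off the sorted break points: {-2, 8}.
Verification: at each break x_0, at least two indices attain the minimum of min_i(a_i + i · x_0).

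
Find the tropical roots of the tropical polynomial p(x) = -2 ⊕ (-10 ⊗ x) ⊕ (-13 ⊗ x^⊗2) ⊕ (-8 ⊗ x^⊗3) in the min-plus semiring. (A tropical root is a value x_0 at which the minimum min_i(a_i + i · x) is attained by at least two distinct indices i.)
Roots: {-5, 3, 8}

Each tropical root is a break point of the lower envelope of the lines y = a_i + i · x (there are 4 lines, with slopes 0, 1, ..., 3). Only the lines that attain the minimum somewhere contribute to roots; other lines are dominated. Here the surviving (envelope) indices are i = 3, i = 2, i = 1, i = 0.
Intersections between consecutive envelope lines give the roots: for adjacent envelope indices i < j the intersection is x = (a_i − a_j) / (j − i). Reading off the sorted break points: {-5, 3, 8}.
Verification: at each break x_0, at least two indices attain the minimum of min_i(a_i + i · x_0).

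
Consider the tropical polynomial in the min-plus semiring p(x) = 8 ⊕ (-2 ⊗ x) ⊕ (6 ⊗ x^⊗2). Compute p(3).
p(3) = 1

A tropical monomial a ⊗ x^⊗i evaluates to a + i · x. Evaluating each term at x = 3:
  Term 0 contributes 8 + 0 · 3 = 8
  Term 1 contributes -2 + 1 · 3 = 1
  Term 2 contributes 6 + 2 · 3 = 12
p(3) = ⊕ of these = min[8, 1, 12] = 1.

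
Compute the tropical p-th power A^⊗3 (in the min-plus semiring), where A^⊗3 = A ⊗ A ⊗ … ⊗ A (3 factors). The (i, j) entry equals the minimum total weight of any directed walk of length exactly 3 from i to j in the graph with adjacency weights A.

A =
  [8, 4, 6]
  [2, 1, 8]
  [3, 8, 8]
A^⊗3 =
  [7, 6, 12]
  [4, 3, 9]
  [9, 8, 15]

Each entry (A^⊗3)_ij equals the minimum over all length-3 walks i = v_0 → v_1 → … → v_3 = j of Σ_t A[v_t][v_{t+1}]. For example, for (i, j) = (0, 2) we minimise over 9 possible intermediate vertex sequences; the minimum is 12, attained along the walk 0 → 1 → 0 → 2.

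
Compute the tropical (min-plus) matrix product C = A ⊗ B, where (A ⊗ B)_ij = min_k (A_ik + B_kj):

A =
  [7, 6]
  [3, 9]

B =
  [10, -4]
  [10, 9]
A ⊗ B =
  [16, 3]
  [13, -1]

Apply the min-plus product entry-by-entry:
  C[0][0] = min over k of (A[0][0] + B[0][0] = 7 + 10 = 17, A[0][1] + B[1][0] = 6 + 10 = 16) = 16 (attained at k = 1)
  C[0][1] = min over k of (A[0][0] + B[0][1] = 7 + -4 = 3, A[0][1] + B[1][1] = 6 + 9 = 15) = 3 (attained at k = 0)
  C[1][0] = min over k of (A[1][0] + B[0][0] = 3 + 10 = 13, A[1][1] + B[1][0] = 9 + 10 = 19) = 13 (attained at k = 0)
  C[1][1] = min over k of (A[1][0] + B[0][1] = 3 + -4 = -1, A[1][1] + B[1][1] = 9 + 9 = 18) = -1 (attained at k = 0)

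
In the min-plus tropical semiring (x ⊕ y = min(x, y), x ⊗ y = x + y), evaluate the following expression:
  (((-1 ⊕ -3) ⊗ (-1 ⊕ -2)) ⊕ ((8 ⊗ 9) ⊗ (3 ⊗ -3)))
(((-1 ⊕ -3) ⊗ (-1 ⊕ -2)) ⊕ ((8 ⊗ 9) ⊗ (3 ⊗ -3))) = -5

Expand innermost to outermost. Recall ⊕ takes the minimum of its arguments and ⊗ takes their sum. Working out the expression (((-1 ⊕ -3) ⊗ (-1 ⊕ -2)) ⊕ ((8 ⊗ 9) ⊗ (3 ⊗ -3))) gives -5.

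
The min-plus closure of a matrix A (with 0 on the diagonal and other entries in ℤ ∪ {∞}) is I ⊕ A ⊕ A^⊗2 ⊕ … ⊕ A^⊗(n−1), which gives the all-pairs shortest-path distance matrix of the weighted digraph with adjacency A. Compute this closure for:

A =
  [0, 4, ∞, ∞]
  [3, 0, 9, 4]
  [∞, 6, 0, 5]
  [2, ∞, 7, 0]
Closure =
  [0, 4, 13, 8]
  [3, 0, 9, 4]
  [7, 6, 0, 5]
  [2, 6, 7, 0]

This is the Floyd-Warshall all-pairs shortest-path computation. For each intermediate vertex k = 0, 1, …, 3, update dist[i][j] ← min(dist[i][j], dist[i][k] + dist[k][j]). The final matrix gives, for each (i, j), the minimum total weight of any directed path from i to j (possibly empty when i = j).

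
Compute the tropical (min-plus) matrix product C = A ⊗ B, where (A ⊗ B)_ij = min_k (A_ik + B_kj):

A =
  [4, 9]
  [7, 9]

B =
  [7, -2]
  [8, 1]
A ⊗ B =
  [11, 2]
  [14, 5]

Apply the min-plus product entry-by-entry:
  C[0][0] = min over k of (A[0][0] + B[0][0] = 4 + 7 = 11, A[0][1] + B[1][0] = 9 + 8 = 17) = 11 (attained at k = 0)
  C[0][1] = min over k of (A[0][0] + B[0][1] = 4 + -2 = 2, A[0][1] + B[1][1] = 9 + 1 = 10) = 2 (attained at k = 0)
  C[1][0] = min over k of (A[1][0] + B[0][0] = 7 + 7 = 14, A[1][1] + B[1][0] = 9 + 8 = 17) = 14 (attained at k = 0)
  C[1][1] = min over k of (A[1][0] + B[0][1] = 7 + -2 = 5, A[1][1] + B[1][1] = 9 + 1 = 10) = 5 (attained at k = 0)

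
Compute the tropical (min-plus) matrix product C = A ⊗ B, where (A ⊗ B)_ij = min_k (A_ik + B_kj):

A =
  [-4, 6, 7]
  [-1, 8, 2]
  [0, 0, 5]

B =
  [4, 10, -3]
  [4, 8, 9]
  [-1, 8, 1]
A ⊗ B =
  [0, 6, -7]
  [1, 9, -4]
  [4, 8, -3]

Apply the min-plus product entry-by-entry:
  C[0][0] = min over k of (A[0][0] + B[0][0] = -4 + 4 = 0, A[0][1] + B[1][0] = 6 + 4 = 10, A[0][2] + B[2][0] = 7 + -1 = 6) = 0 (attained at k = 0)
  C[0][1] = min over k of (A[0][0] + B[0][1] = -4 + 10 = 6, A[0][1] + B[1][1] = 6 + 8 = 14, A[0][2] + B[2][1] = 7 + 8 = 15) = 6 (attained at k = 0)
  C[0][2] = min over k of (A[0][0] + B[0][2] = -4 + -3 = -7, A[0][1] + B[1][2] = 6 + 9 = 15, A[0][2] + B[2][2] = 7 + 1 = 8) = -7 (attained at k = 0)
  C[1][0] = min over k of (A[1][0] + B[0][0] = -1 + 4 = 3, A[1][1] + B[1][0] = 8 + 4 = 12, A[1][2] + B[2][0] = 2 + -1 = 1) = 1 (attained at k = 2)
  C[1][1] = min over k of (A[1][0] + B[0][1] = -1 + 10 = 9, A[1][1] + B[1][1] = 8 + 8 = 16, A[1][2] + B[2][1] = 2 + 8 = 10) = 9 (attained at k = 0)
  C[1][2] = min over k of (A[1][0] + B[0][2] = -1 + -3 = -4, A[1][1] + B[1][2] = 8 + 9 = 17, A[1][2] + B[2][2] = 2 + 1 = 3) = -4 (attained at k = 0)
  C[2][0] = min over k of (A[2][0] + B[0][0] = 0 + 4 = 4, A[2][1] + B[1][0] = 0 + 4 = 4, A[2][2] + B[2][0] = 5 + -1 = 4) = 4 (attained at k = 0)
  C[2][1] = min over k of (A[2][0] + B[0][1] = 0 + 10 = 10, A[2][1] + B[1][1] = 0 + 8 = 8, A[2][2] + B[2][1] = 5 + 8 = 13) = 8 (attained at k = 1)
  C[2][2] = min over k of (A[2][0] + B[0][2] = 0 + -3 = -3, A[2][1] + B[1][2] = 0 + 9 = 9, A[2][2] + B[2][2] = 5 + 1 = 6) = -3 (attained at k = 0)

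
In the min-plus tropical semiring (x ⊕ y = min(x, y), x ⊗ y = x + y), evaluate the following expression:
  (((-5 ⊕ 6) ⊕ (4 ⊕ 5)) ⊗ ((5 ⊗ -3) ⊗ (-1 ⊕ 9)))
(((-5 ⊕ 6) ⊕ (4 ⊕ 5)) ⊗ ((5 ⊗ -3) ⊗ (-1 ⊕ 9))) = -4

Expand innermost to outermost. Recall ⊕ takes the minimum of its arguments and ⊗ takes their sum. Working out the expression (((-5 ⊕ 6) ⊕ (4 ⊕ 5)) ⊗ ((5 ⊗ -3) ⊗ (-1 ⊕ 9))) gives -4.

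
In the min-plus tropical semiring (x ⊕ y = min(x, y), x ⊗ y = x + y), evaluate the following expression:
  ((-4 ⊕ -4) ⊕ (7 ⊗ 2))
((-4 ⊕ -4) ⊕ (7 ⊗ 2)) = -4

Expand innermost to outermost. Recall ⊕ takes the minimum of its arguments and ⊗ takes their sum. Working out the expression ((-4 ⊕ -4) ⊕ (7 ⊗ 2)) gives -4.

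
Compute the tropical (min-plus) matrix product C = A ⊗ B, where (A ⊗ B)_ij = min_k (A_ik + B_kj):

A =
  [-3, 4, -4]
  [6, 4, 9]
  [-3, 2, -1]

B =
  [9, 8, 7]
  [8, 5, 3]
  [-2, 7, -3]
A ⊗ B =
  [-6, 3, -7]
  [7, 9, 6]
  [-3, 5, -4]

Apply the min-plus product entry-by-entry:
  C[0][0] = min over k of (A[0][0] + B[0][0] = -3 + 9 = 6, A[0][1] + B[1][0] = 4 + 8 = 12, A[0][2] + B[2][0] = -4 + -2 = -6) = -6 (attained at k = 2)
  C[0][1] = min over k of (A[0][0] + B[0][1] = -3 + 8 = 5, A[0][1] + B[1][1] = 4 + 5 = 9, A[0][2] + B[2][1] = -4 + 7 = 3) = 3 (attained at k = 2)
  C[0][2] = min over k of (A[0][0] + B[0][2] = -3 + 7 = 4, A[0][1] + B[1][2] = 4 + 3 = 7, A[0][2] + B[2][2] = -4 + -3 = -7) = -7 (attained at k = 2)
  C[1][0] = min over k of (A[1][0] + B[0][0] = 6 + 9 = 15, A[1][1] + B[1][0] = 4 + 8 = 12, A[1][2] + B[2][0] = 9 + -2 = 7) = 7 (attained at k = 2)
  C[1][1] = min over k of (A[1][0] + B[0][1] = 6 + 8 = 14, A[1][1] + B[1][1] = 4 + 5 = 9, A[1][2] + B[2][1] = 9 + 7 = 16) = 9 (attained at k = 1)
  C[1][2] = min over k of (A[1][0] + B[0][2] = 6 + 7 = 13, A[1][1] + B[1][2] = 4 + 3 = 7, A[1][2] + B[2][2] = 9 + -3 = 6) = 6 (attained at k = 2)
  C[2][0] = min over k of (A[2][0] + B[0][0] = -3 + 9 = 6, A[2][1] + B[1][0] = 2 + 8 = 10, A[2][2] + B[2][0] = -1 + -2 = -3) = -3 (attained at k = 2)
  C[2][1] = min over k of (A[2][0] + B[0][1] = -3 + 8 = 5, A[2][1] + B[1][1] = 2 + 5 = 7, A[2][2] + B[2][1] = -1 + 7 = 6) = 5 (attained at k = 0)
  C[2][2] = min over k of (A[2][0] + B[0][2] = -3 + 7 = 4, A[2][1] + B[1][2] = 2 + 3 = 5, A[2][2] + B[2][2] = -1 + -3 = -4) = -4 (attained at k = 2)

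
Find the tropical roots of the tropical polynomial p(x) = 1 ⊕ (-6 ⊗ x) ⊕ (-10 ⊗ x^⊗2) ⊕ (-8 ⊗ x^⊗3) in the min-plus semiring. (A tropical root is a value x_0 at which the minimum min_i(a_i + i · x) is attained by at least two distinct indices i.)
Roots: {-2, 4, 7}

Each tropical root is a break point of the lower envelope of the lines y = a_i + i · x (there are 4 lines, with slopes 0, 1, ..., 3). Only the lines that attain the minimum somewhere contribute to roots; other lines are dominated. Here the surviving (envelope) indices are i = 3, i = 2, i = 1, i = 0.
Intersections between consecutive envelope lines give the roots: for adjacent envelope indices i < j the intersection is x = (a_i − a_j) / (j − i). Reading off the sorted break points: {-2, 4, 7}.
Verification: at each break x_0, at least two indices attain the minimum of min_i(a_i + i · x_0).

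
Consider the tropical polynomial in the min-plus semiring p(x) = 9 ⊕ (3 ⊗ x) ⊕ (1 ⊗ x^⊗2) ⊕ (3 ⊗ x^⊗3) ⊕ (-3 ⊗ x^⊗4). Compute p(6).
p(6) = 9

A tropical monomial a ⊗ x^⊗i evaluates to a + i · x. Evaluating each term at x = 6:
  Term 0 contributes 9 + 0 · 6 = 9
  Term 1 contributes 3 + 1 · 6 = 9
  Term 2 contributes 1 + 2 · 6 = 13
  Term 3 contributes 3 + 3 · 6 = 21
  Term 4 contributes -3 + 4 · 6 = 21
p(6) = ⊕ of these = min[9, 9, 13, 21, 21] = 9.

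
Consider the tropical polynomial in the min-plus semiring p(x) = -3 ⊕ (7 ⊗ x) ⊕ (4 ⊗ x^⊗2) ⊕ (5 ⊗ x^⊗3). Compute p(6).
p(6) = -3

A tropical monomial a ⊗ x^⊗i evaluates to a + i · x. Evaluating each term at x = 6:
  Term 0 contributes -3 + 0 · 6 = -3
  Term 1 contributes 7 + 1 · 6 = 13
  Term 2 contributes 4 + 2 · 6 = 16
  Term 3 contributes 5 + 3 · 6 = 23
p(6) = ⊕ of these = min[-3, 13, 16, 23] = -3.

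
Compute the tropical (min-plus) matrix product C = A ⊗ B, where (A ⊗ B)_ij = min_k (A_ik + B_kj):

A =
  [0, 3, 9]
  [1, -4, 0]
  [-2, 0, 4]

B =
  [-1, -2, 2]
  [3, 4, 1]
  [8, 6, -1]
A ⊗ B =
  [-1, -2, 2]
  [-1, -1, -3]
  [-3, -4, 0]

Apply the min-plus product entry-by-entry:
  C[0][0] = min over k of (A[0][0] + B[0][0] = 0 + -1 = -1, A[0][1] + B[1][0] = 3 + 3 = 6, A[0][2] + B[2][0] = 9 + 8 = 17) = -1 (attained at k = 0)
  C[0][1] = min over k of (A[0][0] + B[0][1] = 0 + -2 = -2, A[0][1] + B[1][1] = 3 + 4 = 7, A[0][2] + B[2][1] = 9 + 6 = 15) = -2 (attained at k = 0)
  C[0][2] = min over k of (A[0][0] + B[0][2] = 0 + 2 = 2, A[0][1] + B[1][2] = 3 + 1 = 4, A[0][2] + B[2][2] = 9 + -1 = 8) = 2 (attained at k = 0)
  C[1][0] = min over k of (A[1][0] + B[0][0] = 1 + -1 = 0, A[1][1] + B[1][0] = -4 + 3 = -1, A[1][2] + B[2][0] = 0 + 8 = 8) = -1 (attained at k = 1)
  C[1][1] = min over k of (A[1][0] + B[0][1] = 1 + -2 = -1, A[1][1] + B[1][1] = -4 + 4 = 0, A[1][2] + B[2][1] = 0 + 6 = 6) = -1 (attained at k = 0)
  C[1][2] = min over k of (A[1][0] + B[0][2] = 1 + 2 = 3, A[1][1] + B[1][2] = -4 + 1 = -3, A[1][2] + B[2][2] = 0 + -1 = -1) = -3 (attained at k = 1)
  C[2][0] = min over k of (A[2][0] + B[0][0] = -2 + -1 = -3, A[2][1] + B[1][0] = 0 + 3 = 3, A[2][2] + B[2][0] = 4 + 8 = 12) = -3 (attained at k = 0)
  C[2][1] = min over k of (A[2][0] + B[0][1] = -2 + -2 = -4, A[2][1] + B[1][1] = 0 + 4 = 4, A[2][2] + B[2][1] = 4 + 6 = 10) = -4 (attained at k = 0)
  C[2][2] = min over k of (A[2][0] + B[0][2] = -2 + 2 = 0, A[2][1] + B[1][2] = 0 + 1 = 1, A[2][2] + B[2][2] = 4 + -1 = 3) = 0 (attained at k = 0)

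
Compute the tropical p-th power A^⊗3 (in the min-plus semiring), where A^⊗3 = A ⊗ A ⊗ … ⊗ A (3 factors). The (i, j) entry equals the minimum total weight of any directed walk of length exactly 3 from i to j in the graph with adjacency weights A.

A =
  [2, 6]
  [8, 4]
A^⊗3 =
  [6, 10]
  [12, 12]

Each entry (A^⊗3)_ij equals the minimum over all length-3 walks i = v_0 → v_1 → … → v_3 = j of Σ_t A[v_t][v_{t+1}]. For example, for (i, j) = (0, 1) we minimise over 4 possible intermediate vertex sequences; the minimum is 10, attained along the walk 0 → 0 → 0 → 1.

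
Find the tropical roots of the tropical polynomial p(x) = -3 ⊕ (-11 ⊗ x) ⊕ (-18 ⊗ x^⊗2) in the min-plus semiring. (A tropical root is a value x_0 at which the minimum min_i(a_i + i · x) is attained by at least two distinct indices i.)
Roots: {7, 8}

Each tropical root is a break point of the lower envelope of the lines y = a_i + i · x (there are 3 lines, with slopes 0, 1, ..., 2). Only the lines that attain the minimum somewhere contribute to roots; other lines are dominated. Here the surviving (envelope) indices are i = 2, i = 1, i = 0.
Intersections between consecutive envelope lines give the roots: for adjacent envelope indices i < j the intersection is x = (a_i − a_j) / (j − i). Reading off the sorted break points: {7, 8}.
Verification: at each break x_0, at least two indices attain the minimum of min_i(a_i + i · x_0).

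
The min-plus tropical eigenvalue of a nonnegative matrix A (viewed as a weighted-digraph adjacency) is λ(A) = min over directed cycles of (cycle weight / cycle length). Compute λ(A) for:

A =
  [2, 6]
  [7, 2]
λ(A) = 2

Enumerate directed cycles and compute their means (weight / length). Sample:
  cycle 0 → 0: weight = 2, length = 1, mean = 2/1 ≈ 2.000
  cycle 1 → 1: weight = 2, length = 1, mean = 2/1 ≈ 2.000
  cycle 0 → 1 → 0: weight = 13, length = 2, mean = 13/2 ≈ 6.500
  cycle 1 → 0 → 1: weight = 13, length = 2, mean = 13/2 ≈ 6.500
Minimum mean = 2.000, attained e.g. along the cycle 0 → 0 with weight 2 and length 1. So λ(A) = 2/1 = 2.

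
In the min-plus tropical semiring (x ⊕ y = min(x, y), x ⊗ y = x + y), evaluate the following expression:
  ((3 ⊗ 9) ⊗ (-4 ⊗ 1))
((3 ⊗ 9) ⊗ (-4 ⊗ 1)) = 9

Expand innermost to outermost. Recall ⊕ takes the minimum of its arguments and ⊗ takes their sum. Working out the expression ((3 ⊗ 9) ⊗ (-4 ⊗ 1)) gives 9.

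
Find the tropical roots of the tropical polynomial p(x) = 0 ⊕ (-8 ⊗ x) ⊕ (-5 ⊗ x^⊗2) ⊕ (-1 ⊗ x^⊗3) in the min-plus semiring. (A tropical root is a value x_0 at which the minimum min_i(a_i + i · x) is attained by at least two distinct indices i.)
Roots: {-4, -3, 8}

Each tropical root is a break point of the lower envelope of the lines y = a_i + i · x (there are 4 lines, with slopes 0, 1, ..., 3). Only the lines that attain the minimum somewhere contribute to roots; other lines are dominated. Here the surviving (envelope) indices are i = 3, i = 2, i = 1, i = 0.
Intersections between consecutive envelope lines give the roots: for adjacent envelope indices i < j the intersection is x = (a_i − a_j) / (j − i). Reading off the sorted break points: {-4, -3, 8}.
Verification: at each break x_0, at least two indices attain the minimum of min_i(a_i + i · x_0).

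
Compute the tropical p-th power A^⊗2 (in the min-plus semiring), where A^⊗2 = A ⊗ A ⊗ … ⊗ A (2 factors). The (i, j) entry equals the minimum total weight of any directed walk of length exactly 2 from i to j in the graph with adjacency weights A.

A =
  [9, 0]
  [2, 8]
A^⊗2 =
  [2, 8]
  [10, 2]

Each entry (A^⊗2)_ij equals the minimum over all length-2 walks i = v_0 → v_1 → … → v_2 = j of Σ_t A[v_t][v_{t+1}]. For example, for (i, j) = (0, 1) we minimise over 2 possible intermediate vertex sequences; the minimum is 8, attained along the walk 0 → 1 → 1.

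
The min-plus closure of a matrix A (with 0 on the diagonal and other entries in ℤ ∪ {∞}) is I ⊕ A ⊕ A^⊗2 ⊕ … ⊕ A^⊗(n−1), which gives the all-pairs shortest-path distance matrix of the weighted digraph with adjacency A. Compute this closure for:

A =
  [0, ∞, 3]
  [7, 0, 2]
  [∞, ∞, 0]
Closure =
  [0, ∞, 3]
  [7, 0, 2]
  [∞, ∞, 0]

This is the Floyd-Warshall all-pairs shortest-path computation. For each intermediate vertex k = 0, 1, …, 2, update dist[i][j] ← min(dist[i][j], dist[i][k] + dist[k][j]). The final matrix gives, for each (i, j), the minimum total weight of any directed path from i to j (possibly empty when i = j).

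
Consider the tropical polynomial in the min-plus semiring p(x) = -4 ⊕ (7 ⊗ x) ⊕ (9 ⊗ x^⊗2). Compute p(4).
p(4) = -4

A tropical monomial a ⊗ x^⊗i evaluates to a + i · x. Evaluating each term at x = 4:
  Term 0 contributes -4 + 0 · 4 = -4
  Term 1 contributes 7 + 1 · 4 = 11
  Term 2 contributes 9 + 2 · 4 = 17
p(4) = ⊕ of these = min[-4, 11, 17] = -4.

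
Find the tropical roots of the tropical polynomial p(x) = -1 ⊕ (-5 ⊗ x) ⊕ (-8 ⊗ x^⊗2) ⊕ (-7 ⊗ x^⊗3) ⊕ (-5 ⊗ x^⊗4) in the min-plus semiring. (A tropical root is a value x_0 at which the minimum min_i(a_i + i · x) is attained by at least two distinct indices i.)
Roots: {-2, -1, 3, 4}

Each tropical root is a break point of the lower envelope of the lines y = a_i + i · x (there are 5 lines, with slopes 0, 1, ..., 4). Only the lines that attain the minimum somewhere contribute to roots; other lines are dominated. Here the surviving (envelope) indices are i = 4, i = 3, i = 2, i = 1, i = 0.
Intersections between consecutive envelope lines give the roots: for adjacent envelope indices i < j the intersection is x = (a_i − a_j) / (j − i). Reading off the sorted break points: {-2, -1, 3, 4}.
Verification: at each break x_0, at least two indices attain the minimum of min_i(a_i + i · x_0).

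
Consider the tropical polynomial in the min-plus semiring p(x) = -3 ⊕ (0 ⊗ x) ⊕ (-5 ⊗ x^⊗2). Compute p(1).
p(1) = -3

A tropical monomial a ⊗ x^⊗i evaluates to a + i · x. Evaluating each term at x = 1:
  Term 0 contributes -3 + 0 · 1 = -3
  Term 1 contributes 0 + 1 · 1 = 1
  Term 2 contributes -5 + 2 · 1 = -3
p(1) = ⊕ of these = min[-3, 1, -3] = -3.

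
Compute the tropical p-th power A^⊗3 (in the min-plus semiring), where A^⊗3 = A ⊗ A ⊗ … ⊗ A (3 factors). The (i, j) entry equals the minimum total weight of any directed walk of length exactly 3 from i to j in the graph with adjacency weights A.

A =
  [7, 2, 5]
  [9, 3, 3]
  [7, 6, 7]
A^⊗3 =
  [12, 8, 8]
  [13, 9, 9]
  [16, 12, 12]

Each entry (A^⊗3)_ij equals the minimum over all length-3 walks i = v_0 → v_1 → … → v_3 = j of Σ_t A[v_t][v_{t+1}]. For example, for (i, j) = (0, 2) we minimise over 9 possible intermediate vertex sequences; the minimum is 8, attained along the walk 0 → 1 → 1 → 2.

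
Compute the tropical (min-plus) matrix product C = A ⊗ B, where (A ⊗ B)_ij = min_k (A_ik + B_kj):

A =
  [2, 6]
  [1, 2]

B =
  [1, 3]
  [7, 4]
A ⊗ B =
  [3, 5]
  [2, 4]

Apply the min-plus product entry-by-entry:
  C[0][0] = min over k of (A[0][0] + B[0][0] = 2 + 1 = 3, A[0][1] + B[1][0] = 6 + 7 = 13) = 3 (attained at k = 0)
  C[0][1] = min over k of (A[0][0] + B[0][1] = 2 + 3 = 5, A[0][1] + B[1][1] = 6 + 4 = 10) = 5 (attained at k = 0)
  C[1][0] = min over k of (A[1][0] + B[0][0] = 1 + 1 = 2, A[1][1] + B[1][0] = 2 + 7 = 9) = 2 (attained at k = 0)
  C[1][1] = min over k of (A[1][0] + B[0][1] = 1 + 3 = 4, A[1][1] + B[1][1] = 2 + 4 = 6) = 4 (attained at k = 0)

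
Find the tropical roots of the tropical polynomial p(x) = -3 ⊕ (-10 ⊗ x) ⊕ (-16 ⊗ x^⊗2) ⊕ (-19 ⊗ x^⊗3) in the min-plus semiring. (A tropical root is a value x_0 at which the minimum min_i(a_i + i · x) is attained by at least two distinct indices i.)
Roots: {3, 6, 7}

Each tropical root is a break point of the lower envelope of the lines y = a_i + i · x (there are 4 lines, with slopes 0, 1, ..., 3). Only the lines that attain the minimum somewhere contribute to roots; other lines are dominated. Here the surviving (envelope) indices are i = 3, i = 2, i = 1, i = 0.
Intersections between consecutive envelope lines give the roots: for adjacent envelope indices i < j the intersection is x = (a_i − a_j) / (j − i). Reading off the sorted break points: {3, 6, 7}.
Verification: at each break x_0, at least two indices attain the minimum of min_i(a_i + i · x_0).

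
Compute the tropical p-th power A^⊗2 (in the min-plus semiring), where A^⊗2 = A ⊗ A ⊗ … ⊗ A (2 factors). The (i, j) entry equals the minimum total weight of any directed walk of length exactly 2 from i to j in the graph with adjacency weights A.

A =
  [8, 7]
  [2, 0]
A^⊗2 =
  [9, 7]
  [2, 0]

Each entry (A^⊗2)_ij equals the minimum over all length-2 walks i = v_0 → v_1 → … → v_2 = j of Σ_t A[v_t][v_{t+1}]. For example, for (i, j) = (0, 1) we minimise over 2 possible intermediate vertex sequences; the minimum is 7, attained along the walk 0 → 1 → 1.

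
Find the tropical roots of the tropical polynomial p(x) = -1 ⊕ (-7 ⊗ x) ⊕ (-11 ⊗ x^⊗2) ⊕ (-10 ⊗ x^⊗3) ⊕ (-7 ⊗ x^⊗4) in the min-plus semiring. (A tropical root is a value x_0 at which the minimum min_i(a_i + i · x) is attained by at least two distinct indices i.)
Roots: {-3, -1, 4, 6}

Each tropical root is a break point of the lower envelope of the lines y = a_i + i · x (there are 5 lines, with slopes 0, 1, ..., 4). Only the lines that attain the minimum somewhere contribute to roots; other lines are dominated. Here the surviving (envelope) indices are i = 4, i = 3, i = 2, i = 1, i = 0.
Intersections between consecutive envelope lines give the roots: for adjacent envelope indices i < j the intersection is x = (a_i − a_j) / (j − i). Reading off the sorted break points: {-3, -1, 4, 6}.
Verification: at each break x_0, at least two indices attain the minimum of min_i(a_i + i · x_0).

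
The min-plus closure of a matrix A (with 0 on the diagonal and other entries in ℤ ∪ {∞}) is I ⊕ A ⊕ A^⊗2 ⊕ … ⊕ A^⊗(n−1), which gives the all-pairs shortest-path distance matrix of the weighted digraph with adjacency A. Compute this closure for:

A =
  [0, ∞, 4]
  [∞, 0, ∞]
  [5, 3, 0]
Closure =
  [0, 7, 4]
  [∞, 0, ∞]
  [5, 3, 0]

This is the Floyd-Warshall all-pairs shortest-path computation. For each intermediate vertex k = 0, 1, …, 2, update dist[i][j] ← min(dist[i][j], dist[i][k] + dist[k][j]). The final matrix gives, for each (i, j), the minimum total weight of any directed path from i to j (possibly empty when i = j).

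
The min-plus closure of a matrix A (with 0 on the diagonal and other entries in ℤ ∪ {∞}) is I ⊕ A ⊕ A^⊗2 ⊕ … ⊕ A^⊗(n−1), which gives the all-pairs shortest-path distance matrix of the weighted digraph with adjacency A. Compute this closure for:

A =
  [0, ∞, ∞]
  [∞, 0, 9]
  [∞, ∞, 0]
Closure =
  [0, ∞, ∞]
  [∞, 0, 9]
  [∞, ∞, 0]

This is the Floyd-Warshall all-pairs shortest-path computation. For each intermediate vertex k = 0, 1, …, 2, update dist[i][j] ← min(dist[i][j], dist[i][k] + dist[k][j]). The final matrix gives, for each (i, j), the minimum total weight of any directed path from i to j (possibly empty when i = j).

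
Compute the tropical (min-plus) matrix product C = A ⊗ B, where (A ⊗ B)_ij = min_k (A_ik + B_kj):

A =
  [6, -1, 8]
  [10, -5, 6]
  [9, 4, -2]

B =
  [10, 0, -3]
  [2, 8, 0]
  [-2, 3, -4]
A ⊗ B =
  [1, 6, -1]
  [-3, 3, -5]
  [-4, 1, -6]

Apply the min-plus product entry-by-entry:
  C[0][0] = min over k of (A[0][0] + B[0][0] = 6 + 10 = 16, A[0][1] + B[1][0] = -1 + 2 = 1, A[0][2] + B[2][0] = 8 + -2 = 6) = 1 (attained at k = 1)
  C[0][1] = min over k of (A[0][0] + B[0][1] = 6 + 0 = 6, A[0][1] + B[1][1] = -1 + 8 = 7, A[0][2] + B[2][1] = 8 + 3 = 11) = 6 (attained at k = 0)
  C[0][2] = min over k of (A[0][0] + B[0][2] = 6 + -3 = 3, A[0][1] + B[1][2] = -1 + 0 = -1, A[0][2] + B[2][2] = 8 + -4 = 4) = -1 (attained at k = 1)
  C[1][0] = min over k of (A[1][0] + B[0][0] = 10 + 10 = 20, A[1][1] + B[1][0] = -5 + 2 = -3, A[1][2] + B[2][0] = 6 + -2 = 4) = -3 (attained at k = 1)
  C[1][1] = min over k of (A[1][0] + B[0][1] = 10 + 0 = 10, A[1][1] + B[1][1] = -5 + 8 = 3, A[1][2] + B[2][1] = 6 + 3 = 9) = 3 (attained at k = 1)
  C[1][2] = min over k of (A[1][0] + B[0][2] = 10 + -3 = 7, A[1][1] + B[1][2] = -5 + 0 = -5, A[1][2] + B[2][2] = 6 + -4 = 2) = -5 (attained at k = 1)
  C[2][0] = min over k of (A[2][0] + B[0][0] = 9 + 10 = 19, A[2][1] + B[1][0] = 4 + 2 = 6, A[2][2] + B[2][0] = -2 + -2 = -4) = -4 (attained at k = 2)
  C[2][1] = min over k of (A[2][0] + B[0][1] = 9 + 0 = 9, A[2][1] + B[1][1] = 4 + 8 = 12, A[2][2] + B[2][1] = -2 + 3 = 1) = 1 (attained at k = 2)
  C[2][2] = min over k of (A[2][0] + B[0][2] = 9 + -3 = 6, A[2][1] + B[1][2] = 4 + 0 = 4, A[2][2] + B[2][2] = -2 + -4 = -6) = -6 (attained at k = 2)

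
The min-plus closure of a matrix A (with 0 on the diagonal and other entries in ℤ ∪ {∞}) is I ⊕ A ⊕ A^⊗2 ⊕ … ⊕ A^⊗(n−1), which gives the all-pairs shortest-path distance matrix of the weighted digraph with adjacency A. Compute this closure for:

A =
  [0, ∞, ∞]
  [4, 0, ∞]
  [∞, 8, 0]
Closure =
  [0, ∞, ∞]
  [4, 0, ∞]
  [12, 8, 0]

This is the Floyd-Warshall all-pairs shortest-path computation. For each intermediate vertex k = 0, 1, …, 2, update dist[i][j] ← min(dist[i][j], dist[i][k] + dist[k][j]). The final matrix gives, for each (i, j), the minimum total weight of any directed path from i to j (possibly empty when i = j).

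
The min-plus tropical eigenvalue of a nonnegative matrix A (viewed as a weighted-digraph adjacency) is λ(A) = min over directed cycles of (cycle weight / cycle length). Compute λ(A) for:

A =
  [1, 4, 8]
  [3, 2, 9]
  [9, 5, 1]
λ(A) = 1

Enumerate directed cycles and compute their means (weight / length). Sample:
  cycle 0 → 0: weight = 1, length = 1, mean = 1/1 ≈ 1.000
  cycle 1 → 1: weight = 2, length = 1, mean = 2/1 ≈ 2.000
  cycle 2 → 2: weight = 1, length = 1, mean = 1/1 ≈ 1.000
  cycle 0 → 1 → 0: weight = 7, length = 2, mean = 7/2 ≈ 3.500
  cycle 0 → 2 → 0: weight = 17, length = 2, mean = 17/2 ≈ 8.500
  cycle 1 → 0 → 1: weight = 7, length = 2, mean = 7/2 ≈ 3.500
Minimum mean = 1.000, attained e.g. along the cycle 0 → 0 with weight 1 and length 1. So λ(A) = 1/1 = 1.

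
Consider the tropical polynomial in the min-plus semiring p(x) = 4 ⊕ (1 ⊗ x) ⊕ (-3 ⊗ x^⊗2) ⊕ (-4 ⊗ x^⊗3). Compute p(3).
p(3) = 3

A tropical monomial a ⊗ x^⊗i evaluates to a + i · x. Evaluating each term at x = 3:
  Term 0 contributes 4 + 0 · 3 = 4
  Term 1 contributes 1 + 1 · 3 = 4
  Term 2 contributes -3 + 2 · 3 = 3
  Term 3 contributes -4 + 3 · 3 = 5
p(3) = ⊕ of these = min[4, 4, 3, 5] = 3.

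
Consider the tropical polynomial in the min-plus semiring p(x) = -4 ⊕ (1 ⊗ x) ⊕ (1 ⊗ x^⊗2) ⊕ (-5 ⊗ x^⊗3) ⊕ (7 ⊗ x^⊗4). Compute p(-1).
p(-1) = -8

A tropical monomial a ⊗ x^⊗i evaluates to a + i · x. Evaluating each term at x = -1:
  Term 0 contributes -4 + 0 · -1 = -4
  Term 1 contributes 1 + 1 · -1 = 0
  Term 2 contributes 1 + 2 · -1 = -1
  Term 3 contributes -5 + 3 · -1 = -8
  Term 4 contributes 7 + 4 · -1 = 3
p(-1) = ⊕ of these = min[-4, 0, -1, -8, 3] = -8.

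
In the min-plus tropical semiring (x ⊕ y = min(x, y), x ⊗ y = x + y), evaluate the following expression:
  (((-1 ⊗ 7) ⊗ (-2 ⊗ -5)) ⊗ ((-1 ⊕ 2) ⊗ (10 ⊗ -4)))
(((-1 ⊗ 7) ⊗ (-2 ⊗ -5)) ⊗ ((-1 ⊕ 2) ⊗ (10 ⊗ -4))) = 4

Expand innermost to outermost. Recall ⊕ takes the minimum of its arguments and ⊗ takes their sum. Working out the expression (((-1 ⊗ 7) ⊗ (-2 ⊗ -5)) ⊗ ((-1 ⊕ 2) ⊗ (10 ⊗ -4))) gives 4.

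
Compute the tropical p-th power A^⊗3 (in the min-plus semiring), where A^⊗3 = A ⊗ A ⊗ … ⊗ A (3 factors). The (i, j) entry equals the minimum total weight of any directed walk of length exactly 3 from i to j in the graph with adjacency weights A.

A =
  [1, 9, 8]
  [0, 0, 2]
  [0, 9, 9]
A^⊗3 =
  [3, 9, 10]
  [0, 0, 2]
  [2, 9, 9]

Each entry (A^⊗3)_ij equals the minimum over all length-3 walks i = v_0 → v_1 → … → v_3 = j of Σ_t A[v_t][v_{t+1}]. For example, for (i, j) = (0, 2) we minimise over 9 possible intermediate vertex sequences; the minimum is 10, attained along the walk 0 → 0 → 0 → 2.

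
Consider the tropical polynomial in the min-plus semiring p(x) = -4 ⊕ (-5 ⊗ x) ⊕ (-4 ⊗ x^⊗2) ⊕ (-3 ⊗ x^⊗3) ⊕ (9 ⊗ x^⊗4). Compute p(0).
p(0) = -5

A tropical monomial a ⊗ x^⊗i evaluates to a + i · x. Evaluating each term at x = 0:
  Term 0 contributes -4 + 0 · 0 = -4
  Term 1 contributes -5 + 1 · 0 = -5
  Term 2 contributes -4 + 2 · 0 = -4
  Term 3 contributes -3 + 3 · 0 = -3
  Term 4 contributes 9 + 4 · 0 = 9
p(0) = ⊕ of these = min[-4, -5, -4, -3, 9] = -5.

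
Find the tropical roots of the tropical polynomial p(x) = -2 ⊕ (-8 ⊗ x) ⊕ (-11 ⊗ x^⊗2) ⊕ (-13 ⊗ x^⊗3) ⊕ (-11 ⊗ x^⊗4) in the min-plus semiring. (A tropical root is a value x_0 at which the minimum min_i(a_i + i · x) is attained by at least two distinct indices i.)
Roots: {-2, 2, 3, 6}

Each tropical root is a break point of the lower envelope of the lines y = a_i + i · x (there are 5 lines, with slopes 0, 1, ..., 4). Only the lines that attain the minimum somewhere contribute to roots; other lines are dominated. Here the surviving (envelope) indices are i = 4, i = 3, i = 2, i = 1, i = 0.
Intersections between consecutive envelope lines give the roots: for adjacent envelope indices i < j the intersection is x = (a_i − a_j) / (j − i). Reading off the sorted break points: {-2, 2, 3, 6}.
Verification: at each break x_0, at least two indices attain the minimum of min_i(a_i + i · x_0).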